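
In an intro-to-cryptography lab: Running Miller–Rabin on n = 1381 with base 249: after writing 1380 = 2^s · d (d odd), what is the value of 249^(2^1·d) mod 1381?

n − 1 = 1380 = 2^2 · 345, so s = 2 and d = 345.
x_0 = 249^345 mod 1381 = 1015.
x_1 = 1015^2 mod 1381 = 1380.

1380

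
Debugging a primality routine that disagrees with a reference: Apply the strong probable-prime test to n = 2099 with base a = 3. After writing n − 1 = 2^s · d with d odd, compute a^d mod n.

n − 1 = 2098 = 2^1 · 1049, so s = 1 and d = 1049.
Repeated squaring mod 2099: 3^1 ≡ 3, 3^2 ≡ 9, 3^4 ≡ 81, 3^8 ≡ 264, 3^16 ≡ 429, 3^32 ≡ 1428, 3^64 ≡ 1055, 3^128 ≡ 555, 3^256 ≡ 1571, 3^512 ≡ 1716, 3^1024 ≡ 1858.
1049 = 1024 + 16 + 8 + 1, so 3^1049 ≡ 1858·429·264·3 ≡ 1 (mod 2099).

1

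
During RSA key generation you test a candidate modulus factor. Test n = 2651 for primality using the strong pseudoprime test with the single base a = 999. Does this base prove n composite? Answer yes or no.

yes

n − 1 = 2650 = 2^1 · 1325, so s = 1 and d = 1325.
Repeated squaring mod 2651: 999^1 ≡ 999, 999^2 ≡ 1225, 999^4 ≡ 159, 999^8 ≡ 1422, 999^16 ≡ 2022, 999^32 ≡ 642, 999^64 ≡ 1259, 999^128 ≡ 2434, 999^256 ≡ 2022, 999^512 ≡ 642, 999^1024 ≡ 1259.
1325 = 1024 + 256 + 32 + 8 + 4 + 1, so 999^1325 ≡ 1259·2022·642·1422·159·999 ≡ 2388 (mod 2651).
x_0 = 999^1325 mod 2651 = 2388.
x_0 ∉ {1, 2650} and s = 1, so 999 is a Miller–Rabin witness and 2651 is composite.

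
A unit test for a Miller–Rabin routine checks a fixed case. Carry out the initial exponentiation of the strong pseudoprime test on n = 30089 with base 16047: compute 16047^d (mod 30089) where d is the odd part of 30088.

8086

n − 1 = 30088 = 2^3 · 3761, so s = 3 and d = 3761.
16047^3761 mod 30089 = 8086.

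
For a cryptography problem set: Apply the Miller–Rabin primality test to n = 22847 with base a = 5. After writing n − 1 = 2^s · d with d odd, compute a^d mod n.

11433

n − 1 = 22846 = 2^1 · 11423, so s = 1 and d = 11423.
Repeated squaring mod 22847: 5^1 ≡ 5, 5^2 ≡ 25, 5^4 ≡ 625, 5^8 ≡ 2226, 5^16 ≡ 20124, 5^32 ≡ 12301, 5^64 ≡ 21767, 5^128 ≡ 1203, 5^256 ≡ 7848, 5^512 ≡ 18439, 5^1024 ≡ 10514, 5^2048 ≡ 10410, 5^4096 ≡ 4779, 5^8192 ≡ 14688.
11423 = 8192 + 2048 + 1024 + 128 + 16 + 8 + 4 + 2 + 1, so 5^11423 ≡ 14688·10410·10514·1203·20124·2226·625·25·5 ≡ 11433 (mod 22847).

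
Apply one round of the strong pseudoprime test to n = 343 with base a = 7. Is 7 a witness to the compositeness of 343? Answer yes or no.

yes

n − 1 = 342 = 2^1 · 171, so s = 1 and d = 171.
Repeated squaring mod 343: 7^1 ≡ 7, 7^2 ≡ 49, 7^4 ≡ 0, 7^8 ≡ 0, 7^16 ≡ 0, 7^32 ≡ 0, 7^64 ≡ 0, 7^128 ≡ 0.
171 = 128 + 32 + 8 + 2 + 1, so 7^171 ≡ 0·0·0·49·7 ≡ 0 (mod 343).
x_0 = 7^171 mod 343 = 0.
x_0 ∉ {1, 342} and s = 1, so 7 is a Miller–Rabin witness and 343 is composite.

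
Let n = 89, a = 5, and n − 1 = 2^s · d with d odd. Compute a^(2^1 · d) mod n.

n − 1 = 88 = 2^3 · 11, so s = 3 and d = 11.
x_0 = 5^11 mod 89 = 55.
x_1 = 55^2 mod 89 = 88.

88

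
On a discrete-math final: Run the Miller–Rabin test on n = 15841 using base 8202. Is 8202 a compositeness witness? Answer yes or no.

yes

n − 1 = 15840 = 2^5 · 495, so s = 5 and d = 495.
Repeated squaring mod 15841: 8202^1 ≡ 8202, 8202^2 ≡ 11918, 8202^4 ≡ 8318, 8202^8 ≡ 11477, 8202^16 ≡ 3614, 8202^32 ≡ 8012, 8202^64 ≡ 4412, 8202^128 ≡ 12996, 8202^256 ≡ 15115.
495 = 256 + 128 + 64 + 32 + 8 + 4 + 2 + 1, so 8202^495 ≡ 15115·12996·4412·8012·11477·8318·11918·8202 ≡ 6852 (mod 15841).
x_0 = 8202^495 mod 15841 = 6852.
x_0 is neither 1 nor 15840, so continue squaring.
x_1 = 6852^2 mod 15841 = 13021.
x_2 = 13021^2 mod 15841 = 218.
x_3 = 218^2 mod 15841 = 1.
x_3 = 1 but x_2 ≠ ±1, a nontrivial square root of 1 — 8202 is a witness and 15841 is composite.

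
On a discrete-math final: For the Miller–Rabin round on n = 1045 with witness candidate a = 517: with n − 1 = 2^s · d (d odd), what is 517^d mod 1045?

77

n − 1 = 1044 = 2^2 · 261, so s = 2 and d = 261.
517^261 mod 1045 = 77.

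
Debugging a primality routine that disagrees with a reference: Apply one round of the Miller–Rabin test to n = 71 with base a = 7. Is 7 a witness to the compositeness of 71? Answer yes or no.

n − 1 = 70 = 2^1 · 35, so s = 1 and d = 35.
x_0 = 7^35 mod 71 = 70.
x_0 = 70 ≡ −1, so 7 is not a witness.

no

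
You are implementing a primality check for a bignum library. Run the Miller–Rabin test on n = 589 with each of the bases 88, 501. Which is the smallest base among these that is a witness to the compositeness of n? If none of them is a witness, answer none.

n − 1 = 588 = 2^2 · 147, so s = 2 and d = 147.
Base 88: x_0 = 88^147 mod 589 = 588. x_0 = 588 ≡ −1, so 88 is not a witness.
Base 501: x_0 = 501^147 mod 589 = 1. x_0 = 1, so 501 is not a witness.
No listed base is a witness for 589.

none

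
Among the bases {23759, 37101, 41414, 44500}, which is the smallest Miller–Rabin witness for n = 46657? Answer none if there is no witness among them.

37101

n − 1 = 46656 = 2^6 · 729, so s = 6 and d = 729.
Base 23759: x_0 = 23759^729 mod 46657 = 5260. x_0 is neither 1 nor 46656, so continue squaring. x_1 = 5260^2 mod 46657 = 46656. x_1 ≡ −1, so 23759 is not a witness.
Base 37101: x_0 = 37101^729 mod 46657 = 40884. x_0 is neither 1 nor 46656, so continue squaring. x_1 = 40884^2 mod 46657 = 14431. x_2 = 14431^2 mod 46657 = 23570. x_3 = 23570^2 mod 46657 = 1. x_3 = 1 but x_2 ≠ ±1, a nontrivial square root of 1 — 37101 is a witness and 46657 is composite.
Base 41414: x_0 = 41414^729 mod 46657 = 38442. x_0 is neither 1 nor 46656, so continue squaring. x_1 = 38442^2 mod 46657 = 20203. x_2 = 20203^2 mod 46657 = 5773. x_3 = 5773^2 mod 46657 = 14431. x_4 = 14431^2 mod 46657 = 23570. x_5 = 23570^2 mod 46657 = 1. x_5 = 1 but x_4 ≠ ±1, a nontrivial square root of 1 — 41414 is a witness and 46657 is composite.
Base 44500: x_0 = 44500^729 mod 46657 = 37519. x_0 is neither 1 nor 46656, so continue squaring. x_1 = 37519^2 mod 46657 = 33671. x_2 = 33671^2 mod 46657 = 17798. x_3 = 17798^2 mod 46657 = 14431. x_4 = 14431^2 mod 46657 = 23570. x_5 = 23570^2 mod 46657 = 1. x_5 = 1 but x_4 ≠ ±1, a nontrivial square root of 1 — 44500 is a witness and 46657 is composite.
The smallest witness among the given bases is 37101.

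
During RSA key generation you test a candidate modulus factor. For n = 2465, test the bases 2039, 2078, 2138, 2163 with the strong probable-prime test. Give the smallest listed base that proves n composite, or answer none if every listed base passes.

none

n − 1 = 2464 = 2^5 · 77, so s = 5 and d = 77.
Base 2039: x_0 = 2039^77 mod 2465 = 2464. x_0 = 2464 ≡ −1, so 2039 is not a witness.
Base 2078: x_0 = 2078^77 mod 2465 = 2163. x_0 is neither 1 nor 2464, so continue squaring. x_1 = 2163^2 mod 2465 = 2464. x_1 ≡ −1, so 2078 is not a witness.
Base 2138: x_0 = 2138^77 mod 2465 = 2308. x_0 is neither 1 nor 2464, so continue squaring. x_1 = 2308^2 mod 2465 = 2464. x_1 ≡ −1, so 2138 is not a witness.
Base 2163: x_0 = 2163^77 mod 2465 = 2163. x_0 is neither 1 nor 2464, so continue squaring. x_1 = 2163^2 mod 2465 = 2464. x_1 ≡ −1, so 2163 is not a witness.
No listed base is a witness for 2465.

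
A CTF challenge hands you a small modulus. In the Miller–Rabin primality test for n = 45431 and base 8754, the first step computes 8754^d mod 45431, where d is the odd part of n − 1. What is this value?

n − 1 = 45430 = 2^1 · 22715, so s = 1 and d = 22715.
By repeated squaring, 8754^22715 ≡ 1014 (mod 45431).

1014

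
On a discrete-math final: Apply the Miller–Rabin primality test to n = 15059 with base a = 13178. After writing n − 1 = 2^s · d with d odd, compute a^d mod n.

14806

n − 1 = 15058 = 2^1 · 7529, so s = 1 and d = 7529.
13178^7529 mod 15059 = 14806.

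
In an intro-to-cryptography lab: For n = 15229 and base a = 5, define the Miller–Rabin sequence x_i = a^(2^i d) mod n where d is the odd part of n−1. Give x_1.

n − 1 = 15228 = 2^2 · 3807, so s = 2 and d = 3807.
Repeated squaring mod 15229: 5^1 ≡ 5, 5^2 ≡ 25, 5^4 ≡ 625, 5^8 ≡ 9900, 5^16 ≡ 11385, 5^32 ≡ 4206, 5^64 ≡ 9567, 5^128 ≡ 1199, 5^256 ≡ 6075, 5^512 ≡ 5758, 5^1024 ≡ 1031, 5^2048 ≡ 12160.
3807 = 2048 + 1024 + 512 + 128 + 64 + 16 + 8 + 4 + 2 + 1, so 5^3807 ≡ 12160·1031·5758·1199·9567·11385·9900·625·25·5 ≡ 8005 (mod 15229).
x_0 = 8005.
x_1 = 8005^2 mod 15229 = 11622.

11622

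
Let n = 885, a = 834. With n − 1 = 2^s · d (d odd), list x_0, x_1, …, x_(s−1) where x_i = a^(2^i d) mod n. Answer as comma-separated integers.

n − 1 = 884 = 2^2 · 221, so s = 2 and d = 221.
x_0 = 834^221 mod 885 = 129.
x_1 = 129^2 mod 885 = 711.

129, 711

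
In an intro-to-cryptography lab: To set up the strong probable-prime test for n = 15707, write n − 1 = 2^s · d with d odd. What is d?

Halving: 15706 → 7853; 7853 is odd.
So 15706 = 2^1 · 7853.

7853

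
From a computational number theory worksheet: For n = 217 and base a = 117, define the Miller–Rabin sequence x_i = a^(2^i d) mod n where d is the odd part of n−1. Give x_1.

8

n − 1 = 216 = 2^3 · 27, so s = 3 and d = 27.
Repeated squaring mod 217: 117^1 ≡ 117, 117^2 ≡ 18, 117^4 ≡ 107, 117^8 ≡ 165, 117^16 ≡ 100.
27 = 16 + 8 + 2 + 1, so 117^27 ≡ 100·165·18·117 ≡ 139 (mod 217).
x_0 = 139.
x_1 = 139^2 mod 217 = 8.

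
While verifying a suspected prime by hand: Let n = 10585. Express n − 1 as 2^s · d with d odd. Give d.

Halving: 10584 → 5292 → 2646 → 1323; 1323 is odd.
So 10584 = 2^3 · 1323.

1323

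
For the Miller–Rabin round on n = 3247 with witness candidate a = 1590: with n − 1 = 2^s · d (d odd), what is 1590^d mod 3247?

n − 1 = 3246 = 2^1 · 1623, so s = 1 and d = 1623.
By repeated squaring, 1590^1623 ≡ 1328 (mod 3247).

1328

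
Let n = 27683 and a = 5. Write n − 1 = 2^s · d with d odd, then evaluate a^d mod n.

8364

n − 1 = 27682 = 2^1 · 13841, so s = 1 and d = 13841.
Repeated squaring mod 27683: 5^1 ≡ 5, 5^2 ≡ 25, 5^4 ≡ 625, 5^8 ≡ 3063, 5^16 ≡ 25115, 5^32 ≡ 6070, 5^64 ≡ 26510, 5^128 ≡ 19462, 5^256 ≡ 10638, 5^512 ≡ 26623, 5^1024 ≡ 16280, 5^2048 ≡ 1358, 5^4096 ≡ 17086, 5^8192 ≡ 14161.
13841 = 8192 + 4096 + 1024 + 512 + 16 + 1, so 5^13841 ≡ 14161·17086·16280·26623·25115·5 ≡ 8364 (mod 27683).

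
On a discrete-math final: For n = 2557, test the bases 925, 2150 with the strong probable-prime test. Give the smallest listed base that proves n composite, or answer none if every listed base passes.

none

n − 1 = 2556 = 2^2 · 639, so s = 2 and d = 639.
Base 925: x_0 = 925^639 mod 2557 = 1. x_0 = 1, so 925 is not a witness.
Base 2150: x_0 = 2150^639 mod 2557 = 1. x_0 = 1, so 2150 is not a witness.
No listed base is a witness for 2557.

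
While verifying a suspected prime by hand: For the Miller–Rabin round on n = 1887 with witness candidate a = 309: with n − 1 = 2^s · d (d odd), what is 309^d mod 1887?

n − 1 = 1886 = 2^1 · 943, so s = 1 and d = 943.
309^943 mod 1887 = 1179.

1179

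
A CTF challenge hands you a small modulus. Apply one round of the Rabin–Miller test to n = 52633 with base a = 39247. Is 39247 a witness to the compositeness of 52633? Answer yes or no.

yes

n − 1 = 52632 = 2^3 · 6579, so s = 3 and d = 6579.
By repeated squaring, 39247^6579 ≡ 29665 (mod 52633).
x_0 = 39247^6579 mod 52633 = 29665.
x_0 is neither 1 nor 52632, so continue squaring.
x_1 = 29665^2 mod 52633 = 41098.
x_2 = 41098^2 mod 52633 = 1.
x_2 = 1 but x_1 ≠ ±1, a nontrivial square root of 1 — 39247 is a witness and 52633 is composite.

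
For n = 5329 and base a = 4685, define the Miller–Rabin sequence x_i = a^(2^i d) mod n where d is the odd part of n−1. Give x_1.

n − 1 = 5328 = 2^4 · 333, so s = 4 and d = 333.
Repeated squaring mod 5329: 4685^1 ≡ 4685, 4685^2 ≡ 4403, 4685^4 ≡ 4836, 4685^8 ≡ 3244, 4685^16 ≡ 4090, 4685^32 ≡ 369, 4685^64 ≡ 2936, 4685^128 ≡ 3103, 4685^256 ≡ 4435.
333 = 256 + 64 + 8 + 4 + 1, so 4685^333 ≡ 4435·2936·3244·4836·4685 ≡ 825 (mod 5329).
x_0 = 825.
x_1 = 825^2 mod 5329 = 3842.

3842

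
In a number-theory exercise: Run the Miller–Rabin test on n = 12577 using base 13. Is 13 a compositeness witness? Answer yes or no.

n − 1 = 12576 = 2^5 · 393, so s = 5 and d = 393.
x_0 = 13^393 mod 12577 = 5794.
x_0 is neither 1 nor 12576, so continue squaring.
x_1 = 5794^2 mod 12577 = 2423.
x_2 = 2423^2 mod 12577 = 10047.
x_3 = 10047^2 mod 12577 = 11784.
x_4 = 11784^2 mod 12577 = 12576.
x_4 ≡ −1, so 13 is not a witness.

no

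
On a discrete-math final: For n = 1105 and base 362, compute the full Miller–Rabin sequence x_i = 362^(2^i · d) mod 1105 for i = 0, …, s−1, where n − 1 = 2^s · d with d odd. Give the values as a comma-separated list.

762, 519, 846, 781

n − 1 = 1104 = 2^4 · 69, so s = 4 and d = 69.
x_0 = 362^69 mod 1105 = 762.
x_1 = 762^2 mod 1105 = 519.
x_2 = 519^2 mod 1105 = 846.
x_3 = 846^2 mod 1105 = 781.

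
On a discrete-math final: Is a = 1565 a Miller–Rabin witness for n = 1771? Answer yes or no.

n − 1 = 1770 = 2^1 · 885, so s = 1 and d = 885.
x_0 = 1565^885 mod 1771 = 1.
x_0 = 1, so 1565 is not a witness.

no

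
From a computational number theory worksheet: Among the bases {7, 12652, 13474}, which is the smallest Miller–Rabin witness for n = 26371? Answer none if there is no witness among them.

none

n − 1 = 26370 = 2^1 · 13185, so s = 1 and d = 13185.
Base 7: x_0 = 7^13185 mod 26371 = 26370. x_0 = 26370 ≡ −1, so 7 is not a witness.
Base 12652: x_0 = 12652^13185 mod 26371 = 1. x_0 = 1, so 12652 is not a witness.
Base 13474: x_0 = 13474^13185 mod 26371 = 26370. x_0 = 26370 ≡ −1, so 13474 is not a witness.
No listed base is a witness for 26371.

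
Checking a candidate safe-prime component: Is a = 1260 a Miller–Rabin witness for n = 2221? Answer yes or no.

no

n − 1 = 2220 = 2^2 · 555, so s = 2 and d = 555.
By repeated squaring, 1260^555 ≡ 2220 (mod 2221).
x_0 = 1260^555 mod 2221 = 2220.
x_0 = 2220 ≡ −1, so 1260 is not a witness.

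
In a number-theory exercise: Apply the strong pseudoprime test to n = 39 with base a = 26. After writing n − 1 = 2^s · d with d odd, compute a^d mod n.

26

n − 1 = 38 = 2^1 · 19, so s = 1 and d = 19.
Repeated squaring mod 39: 26^1 ≡ 26, 26^2 ≡ 13, 26^4 ≡ 13, 26^8 ≡ 13, 26^16 ≡ 13.
19 = 16 + 2 + 1, so 26^19 ≡ 13·13·26 ≡ 26 (mod 39).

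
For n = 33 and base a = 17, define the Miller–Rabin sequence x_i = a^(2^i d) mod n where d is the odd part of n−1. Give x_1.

25

n − 1 = 32 = 2^5 · 1, so s = 5 and d = 1.
x_0 = 17^1 mod 33 = 17.
x_1 = 17^2 mod 33 = 25.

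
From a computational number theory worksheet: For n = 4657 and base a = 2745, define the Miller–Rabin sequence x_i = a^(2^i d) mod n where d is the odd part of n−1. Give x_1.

n − 1 = 4656 = 2^4 · 291, so s = 4 and d = 291.
x_0 = 2745^291 mod 4657 = 1912.
x_1 = 1912^2 mod 4657 = 4656.

4656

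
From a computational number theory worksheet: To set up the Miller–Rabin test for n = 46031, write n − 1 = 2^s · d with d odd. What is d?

23015

Halving: 46030 → 23015; 23015 is odd.
So 46030 = 2^1 · 23015.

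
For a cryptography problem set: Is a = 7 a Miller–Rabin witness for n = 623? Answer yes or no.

yes

n − 1 = 622 = 2^1 · 311, so s = 1 and d = 311.
By repeated squaring, 7^311 ≡ 280 (mod 623).
x_0 = 7^311 mod 623 = 280.
x_0 ∉ {1, 622} and s = 1, so 7 is a Miller–Rabin witness and 623 is composite.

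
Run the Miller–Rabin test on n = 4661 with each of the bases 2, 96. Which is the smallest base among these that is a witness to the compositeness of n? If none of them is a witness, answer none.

n − 1 = 4660 = 2^2 · 1165, so s = 2 and d = 1165.
Base 2: x_0 = 2^1165 mod 4661 = 2333. x_0 is neither 1 nor 4660, so continue squaring. x_1 = 2333^2 mod 4661 = 3502. Reached i = s−1 = 1 without hitting −1: 2 is a Miller–Rabin witness and 4661 is composite.
Base 96: x_0 = 96^1165 mod 4661 = 1493. x_0 is neither 1 nor 4660, so continue squaring. x_1 = 1493^2 mod 4661 = 1091. Reached i = s−1 = 1 without hitting −1: 96 is a Miller–Rabin witness and 4661 is composite.
The smallest witness among the given bases is 2.

2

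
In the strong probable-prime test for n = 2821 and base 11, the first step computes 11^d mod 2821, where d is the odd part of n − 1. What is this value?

1828

n − 1 = 2820 = 2^2 · 705, so s = 2 and d = 705.
Repeated squaring mod 2821: 11^1 ≡ 11, 11^2 ≡ 121, 11^4 ≡ 536, 11^8 ≡ 2375, 11^16 ≡ 1446, 11^32 ≡ 555, 11^64 ≡ 536, 11^128 ≡ 2375, 11^256 ≡ 1446, 11^512 ≡ 555.
705 = 512 + 128 + 64 + 1, so 11^705 ≡ 555·2375·536·11 ≡ 1828 (mod 2821).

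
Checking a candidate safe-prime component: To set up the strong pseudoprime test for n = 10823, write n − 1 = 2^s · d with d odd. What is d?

5411

Halving: 10822 → 5411; 5411 is odd.
So 10822 = 2^1 · 5411.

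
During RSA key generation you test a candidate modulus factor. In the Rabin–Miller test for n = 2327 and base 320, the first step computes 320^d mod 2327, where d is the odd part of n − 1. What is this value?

1370

n − 1 = 2326 = 2^1 · 1163, so s = 1 and d = 1163.
320^1163 mod 2327 = 1370.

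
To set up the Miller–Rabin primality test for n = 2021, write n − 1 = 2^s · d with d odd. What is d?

Halving: 2020 → 1010 → 505; 505 is odd.
So 2020 = 2^2 · 505.

505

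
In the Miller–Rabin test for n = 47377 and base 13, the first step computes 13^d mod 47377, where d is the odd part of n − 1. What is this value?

n − 1 = 47376 = 2^4 · 2961, so s = 4 and d = 2961.
13^2961 mod 47377 = 18009.

18009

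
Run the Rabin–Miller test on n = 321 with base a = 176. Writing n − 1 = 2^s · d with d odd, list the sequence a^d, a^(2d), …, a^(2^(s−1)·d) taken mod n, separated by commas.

44, 10, 100, 49, 154, 283

n − 1 = 320 = 2^6 · 5, so s = 6 and d = 5.
x_0 = 176^5 mod 321 = 44.
x_1 = 44^2 mod 321 = 10.
x_2 = 10^2 mod 321 = 100.
x_3 = 100^2 mod 321 = 49.
x_4 = 49^2 mod 321 = 154.
x_5 = 154^2 mod 321 = 283.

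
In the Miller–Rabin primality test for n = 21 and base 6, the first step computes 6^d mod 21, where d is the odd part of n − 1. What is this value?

n − 1 = 20 = 2^2 · 5, so s = 2 and d = 5.
By repeated squaring, 6^5 ≡ 6 (mod 21).

6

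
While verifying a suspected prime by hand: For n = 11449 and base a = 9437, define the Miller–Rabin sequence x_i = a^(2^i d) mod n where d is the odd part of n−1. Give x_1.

n − 1 = 11448 = 2^3 · 1431, so s = 3 and d = 1431.
Repeated squaring mod 11449: 9437^1 ≡ 9437, 9437^2 ≡ 6647, 9437^4 ≡ 918, 9437^8 ≡ 6947, 9437^16 ≡ 3274, 9437^32 ≡ 2812, 9437^64 ≡ 7534, 9437^128 ≡ 8463, 9437^256 ≡ 8874, 9437^512 ≡ 1654, 9437^1024 ≡ 10854.
1431 = 1024 + 256 + 128 + 16 + 4 + 2 + 1, so 9437^1431 ≡ 10854·8874·8463·3274·918·6647·9437 ≡ 3744 (mod 11449).
x_0 = 3744.
x_1 = 3744^2 mod 11449 = 3960.

3960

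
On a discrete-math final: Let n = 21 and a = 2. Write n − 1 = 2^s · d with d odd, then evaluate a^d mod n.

n − 1 = 20 = 2^2 · 5, so s = 2 and d = 5.
2^5 mod 21 = 11.

11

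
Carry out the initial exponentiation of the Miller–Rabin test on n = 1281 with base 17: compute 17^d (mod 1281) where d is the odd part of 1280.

509

n − 1 = 1280 = 2^8 · 5, so s = 8 and d = 5.
17^5 mod 1281 = 509.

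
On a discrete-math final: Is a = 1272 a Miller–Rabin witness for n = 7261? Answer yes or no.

n − 1 = 7260 = 2^2 · 1815, so s = 2 and d = 1815.
x_0 = 1272^1815 mod 7261 = 1431.
x_0 is neither 1 nor 7260, so continue squaring.
x_1 = 1431^2 mod 7261 = 159.
Reached i = s−1 = 1 without hitting −1: 1272 is a Miller–Rabin witness and 7261 is composite.

yes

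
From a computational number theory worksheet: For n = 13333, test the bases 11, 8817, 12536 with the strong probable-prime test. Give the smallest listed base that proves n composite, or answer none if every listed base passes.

none

n − 1 = 13332 = 2^2 · 3333, so s = 2 and d = 3333.
Base 11: x_0 = 11^3333 mod 13333 = 13332. x_0 = 13332 ≡ −1, so 11 is not a witness.
Base 8817: x_0 = 8817^3333 mod 13333 = 1. x_0 = 1, so 8817 is not a witness.
Base 12536: x_0 = 12536^3333 mod 13333 = 13332. x_0 = 13332 ≡ −1, so 12536 is not a witness.
No listed base is a witness for 13333.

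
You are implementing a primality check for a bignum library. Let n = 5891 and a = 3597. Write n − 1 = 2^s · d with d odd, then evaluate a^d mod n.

5251

n − 1 = 5890 = 2^1 · 2945, so s = 1 and d = 2945.
3597^2945 mod 5891 = 5251.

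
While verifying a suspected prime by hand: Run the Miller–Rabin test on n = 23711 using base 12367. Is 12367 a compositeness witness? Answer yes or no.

no

n − 1 = 23710 = 2^1 · 11855, so s = 1 and d = 11855.
x_0 = 12367^11855 mod 23711 = 1.
x_0 = 1, so 12367 is not a witness.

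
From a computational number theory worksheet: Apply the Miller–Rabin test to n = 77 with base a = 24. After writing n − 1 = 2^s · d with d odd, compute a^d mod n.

17

n − 1 = 76 = 2^2 · 19, so s = 2 and d = 19.
By repeated squaring, 24^19 ≡ 17 (mod 77).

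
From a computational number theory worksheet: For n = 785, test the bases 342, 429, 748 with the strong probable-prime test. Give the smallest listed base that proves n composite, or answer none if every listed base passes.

429

n − 1 = 784 = 2^4 · 49, so s = 4 and d = 49.
Base 342: x_0 = 342^49 mod 785 = 342. x_0 is neither 1 nor 784, so continue squaring. x_1 = 342^2 mod 785 = 784. x_1 ≡ −1, so 342 is not a witness.
Base 429: x_0 = 429^49 mod 785 = 354. x_0 is neither 1 nor 784, so continue squaring. x_1 = 354^2 mod 785 = 501. x_2 = 501^2 mod 785 = 586. x_3 = 586^2 mod 785 = 351. Reached i = s−1 = 3 without hitting −1: 429 is a Miller–Rabin witness and 785 is composite.
Base 748: x_0 = 748^49 mod 785 = 598. x_0 is neither 1 nor 784, so continue squaring. x_1 = 598^2 mod 785 = 429. x_2 = 429^2 mod 785 = 351. x_3 = 351^2 mod 785 = 741. Reached i = s−1 = 3 without hitting −1: 748 is a Miller–Rabin witness and 785 is composite.
The smallest witness among the given bases is 429.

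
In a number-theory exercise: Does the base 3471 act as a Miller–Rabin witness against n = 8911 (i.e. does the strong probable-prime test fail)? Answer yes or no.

yes

n − 1 = 8910 = 2^1 · 4455, so s = 1 and d = 4455.
x_0 = 3471^4455 mod 8911 = 8644.
x_0 ∉ {1, 8910} and s = 1, so 3471 is a Miller–Rabin witness and 8911 is composite.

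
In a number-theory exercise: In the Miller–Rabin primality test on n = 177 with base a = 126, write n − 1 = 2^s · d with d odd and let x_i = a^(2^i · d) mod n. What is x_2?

n − 1 = 176 = 2^4 · 11, so s = 4 and d = 11.
x_0 = 126^11 mod 177 = 102.
x_1 = 102^2 mod 177 = 138.
x_2 = 138^2 mod 177 = 105.

105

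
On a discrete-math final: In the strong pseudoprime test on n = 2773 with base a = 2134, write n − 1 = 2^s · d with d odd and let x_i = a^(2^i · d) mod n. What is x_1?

n − 1 = 2772 = 2^2 · 693, so s = 2 and d = 693.
x_0 = 2134^693 mod 2773 = 1219.
x_1 = 1219^2 mod 2773 = 2406.

2406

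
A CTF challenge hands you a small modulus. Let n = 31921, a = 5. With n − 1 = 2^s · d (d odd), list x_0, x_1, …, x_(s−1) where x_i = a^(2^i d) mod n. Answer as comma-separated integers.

n − 1 = 31920 = 2^4 · 1995, so s = 4 and d = 1995.
x_0 = 5^1995 mod 31921 = 23166.
x_1 = 23166^2 mod 31921 = 7704.
x_2 = 7704^2 mod 31921 = 10477.
x_3 = 10477^2 mod 31921 = 23131.

23166, 7704, 10477, 23131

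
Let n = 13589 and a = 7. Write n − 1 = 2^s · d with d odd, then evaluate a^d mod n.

n − 1 = 13588 = 2^2 · 3397, so s = 2 and d = 3397.
Repeated squaring mod 13589: 7^1 ≡ 7, 7^2 ≡ 49, 7^4 ≡ 2401, 7^8 ≡ 3065, 7^16 ≡ 4226, 7^32 ≡ 3130, 7^64 ≡ 12820, 7^128 ≡ 7034, 7^256 ≡ 13196, 7^512 ≡ 4970, 7^1024 ≡ 9687, 7^2048 ≡ 5924.
3397 = 2048 + 1024 + 256 + 64 + 4 + 1, so 7^3397 ≡ 5924·9687·13196·12820·2401·7 ≡ 7177 (mod 13589).

7177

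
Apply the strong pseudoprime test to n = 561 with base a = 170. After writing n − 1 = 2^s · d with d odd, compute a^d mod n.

n − 1 = 560 = 2^4 · 35, so s = 4 and d = 35.
170^35 mod 561 = 221.

221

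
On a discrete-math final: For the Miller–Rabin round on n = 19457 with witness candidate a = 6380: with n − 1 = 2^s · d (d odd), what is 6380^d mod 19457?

n − 1 = 19456 = 2^10 · 19, so s = 10 and d = 19.
6380^19 mod 19457 = 17665.

17665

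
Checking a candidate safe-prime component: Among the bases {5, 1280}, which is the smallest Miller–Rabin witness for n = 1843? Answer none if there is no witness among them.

n − 1 = 1842 = 2^1 · 921, so s = 1 and d = 921.
Base 5: x_0 = 5^921 mod 1843 = 1037. x_0 ∉ {1, 1842} and s = 1, so 5 is a Miller–Rabin witness and 1843 is composite.
Base 1280: x_0 = 1280^921 mod 1843 = 1388. x_0 ∉ {1, 1842} and s = 1, so 1280 is a Miller–Rabin witness and 1843 is composite.
The smallest witness among the given bases is 5.

5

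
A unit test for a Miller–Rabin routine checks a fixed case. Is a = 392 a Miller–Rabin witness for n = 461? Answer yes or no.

n − 1 = 460 = 2^2 · 115, so s = 2 and d = 115.
Repeated squaring mod 461: 392^1 ≡ 392, 392^2 ≡ 151, 392^4 ≡ 212, 392^8 ≡ 227, 392^16 ≡ 358, 392^32 ≡ 6, 392^64 ≡ 36.
115 = 64 + 32 + 16 + 2 + 1, so 392^115 ≡ 36·6·358·151·392 ≡ 48 (mod 461).
x_0 = 392^115 mod 461 = 48.
x_0 is neither 1 nor 460, so continue squaring.
x_1 = 48^2 mod 461 = 460.
x_1 ≡ −1, so 392 is not a witness.

no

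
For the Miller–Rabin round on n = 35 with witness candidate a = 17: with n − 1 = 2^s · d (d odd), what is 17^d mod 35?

n − 1 = 34 = 2^1 · 17, so s = 1 and d = 17.
Repeated squaring mod 35: 17^1 ≡ 17, 17^2 ≡ 9, 17^4 ≡ 11, 17^8 ≡ 16, 17^16 ≡ 11.
17 = 16 + 1, so 17^17 ≡ 11·17 ≡ 12 (mod 35).

12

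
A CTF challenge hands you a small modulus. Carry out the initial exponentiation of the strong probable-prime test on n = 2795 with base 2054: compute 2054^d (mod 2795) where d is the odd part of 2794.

n − 1 = 2794 = 2^1 · 1397, so s = 1 and d = 1397.
2054^1397 mod 2795 = 1404.

1404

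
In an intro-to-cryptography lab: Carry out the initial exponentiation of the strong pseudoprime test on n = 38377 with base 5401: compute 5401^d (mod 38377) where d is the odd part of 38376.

38376

n − 1 = 38376 = 2^3 · 4797, so s = 3 and d = 4797.
5401^4797 mod 38377 = 38376.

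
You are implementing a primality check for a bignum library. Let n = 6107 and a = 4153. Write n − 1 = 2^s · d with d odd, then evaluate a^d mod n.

681

n − 1 = 6106 = 2^1 · 3053, so s = 1 and d = 3053.
4153^3053 mod 6107 = 681.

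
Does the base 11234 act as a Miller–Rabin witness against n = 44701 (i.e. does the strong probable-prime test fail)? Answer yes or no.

n − 1 = 44700 = 2^2 · 11175, so s = 2 and d = 11175.
x_0 = 11234^11175 mod 44701 = 44700.
x_0 = 44700 ≡ −1, so 11234 is not a witness.

no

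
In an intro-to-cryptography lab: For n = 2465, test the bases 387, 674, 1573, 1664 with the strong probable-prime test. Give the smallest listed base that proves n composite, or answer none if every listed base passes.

674

n − 1 = 2464 = 2^5 · 77, so s = 5 and d = 77.
Base 387: x_0 = 387^77 mod 2465 = 302. x_0 is neither 1 nor 2464, so continue squaring. x_1 = 302^2 mod 2465 = 2464. x_1 ≡ −1, so 387 is not a witness.
Base 674: x_0 = 674^77 mod 2465 = 2234. x_0 is neither 1 nor 2464, so continue squaring. x_1 = 2234^2 mod 2465 = 1596. x_2 = 1596^2 mod 2465 = 871. x_3 = 871^2 mod 2465 = 1886. x_4 = 1886^2 mod 2465 = 1. x_4 = 1 but x_3 ≠ ±1, a nontrivial square root of 1 — 674 is a witness and 2465 is composite.
Base 1573: x_0 = 1573^77 mod 2465 = 1538. x_0 is neither 1 nor 2464, so continue squaring. x_1 = 1538^2 mod 2465 = 1509. x_2 = 1509^2 mod 2465 = 1886. x_3 = 1886^2 mod 2465 = 1. x_3 = 1 but x_2 ≠ ±1, a nontrivial square root of 1 — 1573 is a witness and 2465 is composite.
Base 1664: x_0 = 1664^77 mod 2465 = 104. x_0 is neither 1 nor 2464, so continue squaring. x_1 = 104^2 mod 2465 = 956. x_2 = 956^2 mod 2465 = 1886. x_3 = 1886^2 mod 2465 = 1. x_3 = 1 but x_2 ≠ ±1, a nontrivial square root of 1 — 1664 is a witness and 2465 is composite.
The smallest witness among the given bases is 674.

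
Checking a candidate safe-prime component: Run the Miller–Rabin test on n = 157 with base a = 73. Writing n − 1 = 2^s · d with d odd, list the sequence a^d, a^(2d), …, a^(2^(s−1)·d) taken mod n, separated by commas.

129, 156

n − 1 = 156 = 2^2 · 39, so s = 2 and d = 39.
x_0 = 73^39 mod 157 = 129.
x_1 = 129^2 mod 157 = 156.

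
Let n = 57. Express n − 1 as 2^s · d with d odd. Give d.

7

Halving: 56 → 28 → 14 → 7; 7 is odd.
So 56 = 2^3 · 7.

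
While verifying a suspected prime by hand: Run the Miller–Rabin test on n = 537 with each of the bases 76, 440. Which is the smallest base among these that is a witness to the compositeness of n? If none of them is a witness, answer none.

76

n − 1 = 536 = 2^3 · 67, so s = 3 and d = 67.
Base 76: x_0 = 76^67 mod 537 = 274. x_0 is neither 1 nor 536, so continue squaring. x_1 = 274^2 mod 537 = 433. x_2 = 433^2 mod 537 = 76. Reached i = s−1 = 2 without hitting −1: 76 is a Miller–Rabin witness and 537 is composite.
Base 440: x_0 = 440^67 mod 537 = 161. x_0 is neither 1 nor 536, so continue squaring. x_1 = 161^2 mod 537 = 145. x_2 = 145^2 mod 537 = 82. Reached i = s−1 = 2 without hitting −1: 440 is a Miller–Rabin witness and 537 is composite.
The smallest witness among the given bases is 76.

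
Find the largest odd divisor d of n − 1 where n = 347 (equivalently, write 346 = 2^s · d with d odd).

Halving: 346 → 173; 173 is odd.
So 346 = 2^1 · 173.

173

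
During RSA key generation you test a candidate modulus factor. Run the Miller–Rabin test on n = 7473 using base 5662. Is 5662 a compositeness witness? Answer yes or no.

n − 1 = 7472 = 2^4 · 467, so s = 4 and d = 467.
Repeated squaring mod 7473: 5662^1 ≡ 5662, 5662^2 ≡ 6547, 5662^4 ≡ 5554, 5662^8 ≡ 5845, 5662^16 ≡ 4942, 5662^32 ≡ 1600, 5662^64 ≡ 4234, 5662^128 ≡ 6502, 5662^256 ≡ 1243.
467 = 256 + 128 + 64 + 16 + 2 + 1, so 5662^467 ≡ 1243·6502·4234·4942·6547·5662 ≡ 1054 (mod 7473).
x_0 = 5662^467 mod 7473 = 1054.
x_0 is neither 1 nor 7472, so continue squaring.
x_1 = 1054^2 mod 7473 = 4912.
x_2 = 4912^2 mod 7473 = 4900.
x_3 = 4900^2 mod 7473 = 6724.
Reached i = s−1 = 3 without hitting −1: 5662 is a Miller–Rabin witness and 7473 is composite.

yes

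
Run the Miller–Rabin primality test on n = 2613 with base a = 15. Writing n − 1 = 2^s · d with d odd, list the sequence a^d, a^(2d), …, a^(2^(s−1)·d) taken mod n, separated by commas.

2385, 2337

n − 1 = 2612 = 2^2 · 653, so s = 2 and d = 653.
x_0 = 15^653 mod 2613 = 2385.
x_1 = 2385^2 mod 2613 = 2337.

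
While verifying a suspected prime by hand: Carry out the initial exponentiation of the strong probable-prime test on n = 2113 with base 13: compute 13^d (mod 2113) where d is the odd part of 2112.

n − 1 = 2112 = 2^6 · 33, so s = 6 and d = 33.
By repeated squaring, 13^33 ≡ 1646 (mod 2113).

1646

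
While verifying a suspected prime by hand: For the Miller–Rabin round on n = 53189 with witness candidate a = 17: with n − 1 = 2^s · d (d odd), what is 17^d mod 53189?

n − 1 = 53188 = 2^2 · 13297, so s = 2 and d = 13297.
17^13297 mod 53189 = 1.

1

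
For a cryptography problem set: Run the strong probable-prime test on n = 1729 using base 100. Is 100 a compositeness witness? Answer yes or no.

n − 1 = 1728 = 2^6 · 27, so s = 6 and d = 27.
Repeated squaring mod 1729: 100^1 ≡ 100, 100^2 ≡ 1355, 100^4 ≡ 1556, 100^8 ≡ 536, 100^16 ≡ 282.
27 = 16 + 8 + 2 + 1, so 100^27 ≡ 282·536·1355·100 ≡ 1 (mod 1729).
x_0 = 100^27 mod 1729 = 1.
x_0 = 1, so 100 is not a witness.

no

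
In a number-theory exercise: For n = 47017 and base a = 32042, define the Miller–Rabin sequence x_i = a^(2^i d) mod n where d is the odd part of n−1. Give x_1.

n − 1 = 47016 = 2^3 · 5877, so s = 3 and d = 5877.
Repeated squaring mod 47017: 32042^1 ≡ 32042, 32042^2 ≡ 26552, 32042^4 ≡ 35806, 32042^8 ≡ 10080, 32042^16 ≡ 2663, 32042^32 ≡ 39019, 32042^64 ≡ 24884, 32042^128 ≡ 46583, 32042^256 ≡ 288, 32042^512 ≡ 35927, 32042^1024 ≡ 38645, 32042^2048 ≡ 35054, 32042^4096 ≡ 40638.
5877 = 4096 + 1024 + 512 + 128 + 64 + 32 + 16 + 4 + 1, so 32042^5877 ≡ 40638·38645·35927·46583·24884·39019·2663·35806·32042 ≡ 6169 (mod 47017).
x_0 = 6169.
x_1 = 6169^2 mod 47017 = 19808.

19808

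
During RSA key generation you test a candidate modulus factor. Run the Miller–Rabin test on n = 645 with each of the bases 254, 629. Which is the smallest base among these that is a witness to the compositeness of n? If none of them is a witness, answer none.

n − 1 = 644 = 2^2 · 161, so s = 2 and d = 161.
Base 254: x_0 = 254^161 mod 645 = 644. x_0 = 644 ≡ −1, so 254 is not a witness.
Base 629: x_0 = 629^161 mod 645 = 644. x_0 = 644 ≡ −1, so 629 is not a witness.
No listed base is a witness for 645.

none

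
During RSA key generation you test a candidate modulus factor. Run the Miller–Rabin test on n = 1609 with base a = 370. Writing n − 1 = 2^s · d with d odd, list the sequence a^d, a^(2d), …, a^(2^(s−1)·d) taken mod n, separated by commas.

n − 1 = 1608 = 2^3 · 201, so s = 3 and d = 201.
x_0 = 370^201 mod 1609 = 630.
x_1 = 630^2 mod 1609 = 1086.
x_2 = 1086^2 mod 1609 = 1608.

630, 1086, 1608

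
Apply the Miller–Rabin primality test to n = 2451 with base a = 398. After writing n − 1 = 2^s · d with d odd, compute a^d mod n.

n − 1 = 2450 = 2^1 · 1225, so s = 1 and d = 1225.
398^1225 mod 2451 = 2108.

2108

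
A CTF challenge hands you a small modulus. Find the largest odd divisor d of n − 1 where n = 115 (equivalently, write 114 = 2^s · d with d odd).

Halving: 114 → 57; 57 is odd.
So 114 = 2^1 · 57.

57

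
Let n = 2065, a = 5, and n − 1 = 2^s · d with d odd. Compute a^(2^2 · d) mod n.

820

n − 1 = 2064 = 2^4 · 129, so s = 4 and d = 129.
x_0 = 5^129 mod 2065 = 1385.
x_1 = 1385^2 mod 2065 = 1905.
x_2 = 1905^2 mod 2065 = 820.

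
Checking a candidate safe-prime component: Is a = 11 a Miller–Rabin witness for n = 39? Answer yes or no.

n − 1 = 38 = 2^1 · 19, so s = 1 and d = 19.
x_0 = 11^19 mod 39 = 2.
x_0 ∉ {1, 38} and s = 1, so 11 is a Miller–Rabin witness and 39 is composite.

yes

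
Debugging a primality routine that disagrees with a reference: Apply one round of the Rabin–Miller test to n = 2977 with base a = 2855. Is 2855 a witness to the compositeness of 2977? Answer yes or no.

no

n − 1 = 2976 = 2^5 · 93, so s = 5 and d = 93.
Repeated squaring mod 2977: 2855^1 ≡ 2855, 2855^2 ≡ 2976, 2855^4 ≡ 1, 2855^8 ≡ 1, 2855^16 ≡ 1, 2855^32 ≡ 1, 2855^64 ≡ 1.
93 = 64 + 16 + 8 + 4 + 1, so 2855^93 ≡ 1·1·1·1·2855 ≡ 2855 (mod 2977).
x_0 = 2855^93 mod 2977 = 2855.
x_0 is neither 1 nor 2976, so continue squaring.
x_1 = 2855^2 mod 2977 = 2976.
x_1 ≡ −1, so 2855 is not a witness.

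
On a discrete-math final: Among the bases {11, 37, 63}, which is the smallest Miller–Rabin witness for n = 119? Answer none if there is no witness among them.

11

n − 1 = 118 = 2^1 · 59, so s = 1 and d = 59.
Base 11: x_0 = 11^59 mod 119 = 114. x_0 ∉ {1, 118} and s = 1, so 11 is a Miller–Rabin witness and 119 is composite.
Base 37: x_0 = 37^59 mod 119 = 109. x_0 ∉ {1, 118} and s = 1, so 37 is a Miller–Rabin witness and 119 is composite.
Base 63: x_0 = 63^59 mod 119 = 91. x_0 ∉ {1, 118} and s = 1, so 63 is a Miller–Rabin witness and 119 is composite.
The smallest witness among the given bases is 11.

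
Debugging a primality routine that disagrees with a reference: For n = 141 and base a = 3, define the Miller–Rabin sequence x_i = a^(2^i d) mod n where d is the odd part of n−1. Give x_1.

n − 1 = 140 = 2^2 · 35, so s = 2 and d = 35.
Repeated squaring mod 141: 3^1 ≡ 3, 3^2 ≡ 9, 3^4 ≡ 81, 3^8 ≡ 75, 3^16 ≡ 126, 3^32 ≡ 84.
35 = 32 + 2 + 1, so 3^35 ≡ 84·9·3 ≡ 12 (mod 141).
x_0 = 12.
x_1 = 12^2 mod 141 = 3.

3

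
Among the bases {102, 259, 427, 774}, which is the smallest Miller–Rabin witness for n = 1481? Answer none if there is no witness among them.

none

n − 1 = 1480 = 2^3 · 185, so s = 3 and d = 185.
Base 102: x_0 = 102^185 mod 1481 = 826. x_0 is neither 1 nor 1480, so continue squaring. x_1 = 826^2 mod 1481 = 1016. x_2 = 1016^2 mod 1481 = 1480. x_2 ≡ −1, so 102 is not a witness.
Base 259: x_0 = 259^185 mod 1481 = 1016. x_0 is neither 1 nor 1480, so continue squaring. x_1 = 1016^2 mod 1481 = 1480. x_1 ≡ −1, so 259 is not a witness.
Base 427: x_0 = 427^185 mod 1481 = 970. x_0 is neither 1 nor 1480, so continue squaring. x_1 = 970^2 mod 1481 = 465. x_2 = 465^2 mod 1481 = 1480. x_2 ≡ −1, so 427 is not a witness.
Base 774: x_0 = 774^185 mod 1481 = 655. x_0 is neither 1 nor 1480, so continue squaring. x_1 = 655^2 mod 1481 = 1016. x_2 = 1016^2 mod 1481 = 1480. x_2 ≡ −1, so 774 is not a witness.
No listed base is a witness for 1481.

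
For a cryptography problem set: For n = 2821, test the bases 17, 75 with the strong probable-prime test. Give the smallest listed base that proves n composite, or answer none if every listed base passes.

n − 1 = 2820 = 2^2 · 705, so s = 2 and d = 705.
Base 17: x_0 = 17^705 mod 2821 = 2820. x_0 = 2820 ≡ −1, so 17 is not a witness.
Base 75: x_0 = 75^705 mod 2821 = 2820. x_0 = 2820 ≡ −1, so 75 is not a witness.
No listed base is a witness for 2821.

none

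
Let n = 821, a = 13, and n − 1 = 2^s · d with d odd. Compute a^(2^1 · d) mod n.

n − 1 = 820 = 2^2 · 205, so s = 2 and d = 205.
Repeated squaring mod 821: 13^1 ≡ 13, 13^2 ≡ 169, 13^4 ≡ 647, 13^8 ≡ 720, 13^16 ≡ 349, 13^32 ≡ 293, 13^64 ≡ 465, 13^128 ≡ 302.
205 = 128 + 64 + 8 + 4 + 1, so 13^205 ≡ 302·465·720·647·13 ≡ 526 (mod 821).
x_0 = 526.
x_1 = 526^2 mod 821 = 820.

820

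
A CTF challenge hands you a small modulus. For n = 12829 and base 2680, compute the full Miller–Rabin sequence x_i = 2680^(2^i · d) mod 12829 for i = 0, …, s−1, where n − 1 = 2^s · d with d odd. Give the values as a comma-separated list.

12828, 1

n − 1 = 12828 = 2^2 · 3207, so s = 2 and d = 3207.
x_0 = 2680^3207 mod 12829 = 12828.
x_1 = 12828^2 mod 12829 = 1.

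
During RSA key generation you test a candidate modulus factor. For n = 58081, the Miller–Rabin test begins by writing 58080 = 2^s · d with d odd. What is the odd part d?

1815

Halving: 58080 → 29040 → 14520 → 7260 → 3630 → 1815; 1815 is odd.
So 58080 = 2^5 · 1815.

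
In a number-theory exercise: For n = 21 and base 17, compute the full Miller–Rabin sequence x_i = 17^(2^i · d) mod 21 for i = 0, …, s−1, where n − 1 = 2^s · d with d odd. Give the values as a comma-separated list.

n − 1 = 20 = 2^2 · 5, so s = 2 and d = 5.
x_0 = 17^5 mod 21 = 5.
x_1 = 5^2 mod 21 = 4.

5, 4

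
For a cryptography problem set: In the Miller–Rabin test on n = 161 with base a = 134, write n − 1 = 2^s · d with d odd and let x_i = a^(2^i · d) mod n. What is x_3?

8

n − 1 = 160 = 2^5 · 5, so s = 5 and d = 5.
Repeated squaring mod 161: 134^1 ≡ 134, 134^2 ≡ 85, 134^4 ≡ 141.
5 = 4 + 1, so 134^5 ≡ 141·134 ≡ 57 (mod 161).
x_0 = 57.
x_1 = 57^2 mod 161 = 29.
x_2 = 29^2 mod 161 = 36.
x_3 = 36^2 mod 161 = 8.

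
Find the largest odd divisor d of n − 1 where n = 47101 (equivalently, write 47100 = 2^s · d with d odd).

11775

Halving: 47100 → 23550 → 11775; 11775 is odd.
So 47100 = 2^2 · 11775.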